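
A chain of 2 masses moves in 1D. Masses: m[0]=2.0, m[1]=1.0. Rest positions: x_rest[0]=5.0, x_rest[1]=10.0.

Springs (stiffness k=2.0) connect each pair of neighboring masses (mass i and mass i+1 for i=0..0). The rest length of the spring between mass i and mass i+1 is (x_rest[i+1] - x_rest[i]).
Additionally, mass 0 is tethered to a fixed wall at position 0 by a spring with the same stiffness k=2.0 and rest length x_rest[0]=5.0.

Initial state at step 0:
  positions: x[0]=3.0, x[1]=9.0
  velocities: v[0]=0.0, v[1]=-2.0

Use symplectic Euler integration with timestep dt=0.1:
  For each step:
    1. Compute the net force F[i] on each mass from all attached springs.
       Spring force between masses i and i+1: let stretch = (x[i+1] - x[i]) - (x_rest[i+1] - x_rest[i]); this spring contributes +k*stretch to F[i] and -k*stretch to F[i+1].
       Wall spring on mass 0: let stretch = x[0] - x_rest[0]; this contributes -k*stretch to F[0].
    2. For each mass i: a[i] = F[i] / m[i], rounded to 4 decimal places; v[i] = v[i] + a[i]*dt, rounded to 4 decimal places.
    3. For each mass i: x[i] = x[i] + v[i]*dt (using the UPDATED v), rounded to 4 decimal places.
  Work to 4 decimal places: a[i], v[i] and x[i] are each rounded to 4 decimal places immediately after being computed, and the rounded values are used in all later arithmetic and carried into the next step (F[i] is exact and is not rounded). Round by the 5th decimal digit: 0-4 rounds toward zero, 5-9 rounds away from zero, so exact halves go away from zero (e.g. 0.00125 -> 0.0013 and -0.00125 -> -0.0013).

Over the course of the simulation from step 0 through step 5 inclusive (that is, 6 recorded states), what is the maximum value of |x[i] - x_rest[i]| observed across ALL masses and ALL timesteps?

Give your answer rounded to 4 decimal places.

Answer: 2.1885

Derivation:
Step 0: x=[3.0000 9.0000] v=[0.0000 -2.0000]
Step 1: x=[3.0300 8.7800] v=[0.3000 -2.2000]
Step 2: x=[3.0872 8.5450] v=[0.5720 -2.3500]
Step 3: x=[3.1681 8.3008] v=[0.8091 -2.4416]
Step 4: x=[3.2687 8.0540] v=[1.0056 -2.4681]
Step 5: x=[3.3844 7.8115] v=[1.1573 -2.4252]
Max displacement = 2.1885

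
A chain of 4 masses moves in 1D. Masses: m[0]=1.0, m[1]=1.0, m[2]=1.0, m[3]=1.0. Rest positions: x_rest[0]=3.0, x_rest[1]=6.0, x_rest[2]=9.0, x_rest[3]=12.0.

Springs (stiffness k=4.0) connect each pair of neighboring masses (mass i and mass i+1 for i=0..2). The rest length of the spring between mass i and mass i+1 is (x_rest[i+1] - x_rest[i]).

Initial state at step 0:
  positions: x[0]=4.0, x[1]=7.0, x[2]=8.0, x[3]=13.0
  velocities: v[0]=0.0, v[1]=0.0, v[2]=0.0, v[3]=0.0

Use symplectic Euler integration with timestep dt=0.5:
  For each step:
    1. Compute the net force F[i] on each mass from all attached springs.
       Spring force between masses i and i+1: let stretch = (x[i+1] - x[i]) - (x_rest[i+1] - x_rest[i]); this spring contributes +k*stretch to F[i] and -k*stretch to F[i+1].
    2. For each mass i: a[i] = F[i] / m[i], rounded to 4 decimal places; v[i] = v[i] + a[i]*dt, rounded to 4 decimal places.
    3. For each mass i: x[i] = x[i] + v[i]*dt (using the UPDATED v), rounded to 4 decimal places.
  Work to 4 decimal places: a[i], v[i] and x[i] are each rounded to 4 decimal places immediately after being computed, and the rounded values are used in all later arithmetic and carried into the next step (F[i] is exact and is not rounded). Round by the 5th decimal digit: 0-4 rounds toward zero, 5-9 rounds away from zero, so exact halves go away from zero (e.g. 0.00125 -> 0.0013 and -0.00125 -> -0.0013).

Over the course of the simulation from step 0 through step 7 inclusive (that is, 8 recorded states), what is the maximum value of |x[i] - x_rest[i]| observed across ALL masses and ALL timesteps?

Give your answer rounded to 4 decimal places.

Step 0: x=[4.0000 7.0000 8.0000 13.0000] v=[0.0000 0.0000 0.0000 0.0000]
Step 1: x=[4.0000 5.0000 12.0000 11.0000] v=[0.0000 -4.0000 8.0000 -4.0000]
Step 2: x=[2.0000 9.0000 8.0000 13.0000] v=[-4.0000 8.0000 -8.0000 4.0000]
Step 3: x=[4.0000 5.0000 10.0000 13.0000] v=[4.0000 -8.0000 4.0000 0.0000]
Step 4: x=[4.0000 5.0000 10.0000 13.0000] v=[0.0000 0.0000 0.0000 0.0000]
Step 5: x=[2.0000 9.0000 8.0000 13.0000] v=[-4.0000 8.0000 -4.0000 0.0000]
Step 6: x=[4.0000 5.0000 12.0000 11.0000] v=[4.0000 -8.0000 8.0000 -4.0000]
Step 7: x=[4.0000 7.0000 8.0000 13.0000] v=[0.0000 4.0000 -8.0000 4.0000]
Max displacement = 3.0000

Answer: 3.0000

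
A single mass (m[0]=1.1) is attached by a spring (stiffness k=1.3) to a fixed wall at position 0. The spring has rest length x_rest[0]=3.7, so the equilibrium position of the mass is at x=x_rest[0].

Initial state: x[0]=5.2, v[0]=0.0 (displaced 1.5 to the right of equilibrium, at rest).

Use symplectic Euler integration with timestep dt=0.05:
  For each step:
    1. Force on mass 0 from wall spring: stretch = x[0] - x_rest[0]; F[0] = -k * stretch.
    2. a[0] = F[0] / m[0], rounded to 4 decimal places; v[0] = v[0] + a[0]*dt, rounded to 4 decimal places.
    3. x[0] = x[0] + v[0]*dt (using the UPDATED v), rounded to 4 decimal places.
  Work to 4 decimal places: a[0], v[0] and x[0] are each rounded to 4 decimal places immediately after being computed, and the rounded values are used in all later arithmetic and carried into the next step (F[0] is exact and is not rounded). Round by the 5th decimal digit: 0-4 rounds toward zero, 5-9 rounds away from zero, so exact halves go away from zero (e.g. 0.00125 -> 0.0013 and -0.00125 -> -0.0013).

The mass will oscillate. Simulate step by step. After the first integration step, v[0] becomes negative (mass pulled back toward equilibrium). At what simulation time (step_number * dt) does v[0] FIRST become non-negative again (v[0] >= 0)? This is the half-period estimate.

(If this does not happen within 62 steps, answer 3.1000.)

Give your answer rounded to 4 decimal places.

Step 0: x=[5.2000] v=[0.0000]
Step 1: x=[5.1956] v=[-0.0886]
Step 2: x=[5.1868] v=[-0.1770]
Step 3: x=[5.1736] v=[-0.2649]
Step 4: x=[5.1560] v=[-0.3520]
Step 5: x=[5.1341] v=[-0.4380]
Step 6: x=[5.1080] v=[-0.5227]
Step 7: x=[5.0777] v=[-0.6059]
Step 8: x=[5.0433] v=[-0.6873]
Step 9: x=[5.0050] v=[-0.7667]
Step 10: x=[4.9628] v=[-0.8438]
Step 11: x=[4.9169] v=[-0.9184]
Step 12: x=[4.8674] v=[-0.9903]
Step 13: x=[4.8144] v=[-1.0593]
Step 14: x=[4.7581] v=[-1.1252]
Step 15: x=[4.6987] v=[-1.1877]
Step 16: x=[4.6364] v=[-1.2467]
Step 17: x=[4.5713] v=[-1.3020]
Step 18: x=[4.5036] v=[-1.3535]
Step 19: x=[4.4336] v=[-1.4010]
Step 20: x=[4.3614] v=[-1.4444]
Step 21: x=[4.2872] v=[-1.4835]
Step 22: x=[4.2113] v=[-1.5182]
Step 23: x=[4.1339] v=[-1.5484]
Step 24: x=[4.0552] v=[-1.5740]
Step 25: x=[3.9755] v=[-1.5950]
Step 26: x=[3.8949] v=[-1.6113]
Step 27: x=[3.8138] v=[-1.6228]
Step 28: x=[3.7323] v=[-1.6295]
Step 29: x=[3.6507] v=[-1.6314]
Step 30: x=[3.5693] v=[-1.6285]
Step 31: x=[3.4883] v=[-1.6208]
Step 32: x=[3.4079] v=[-1.6083]
Step 33: x=[3.3284] v=[-1.5910]
Step 34: x=[3.2500] v=[-1.5690]
Step 35: x=[3.1729] v=[-1.5424]
Step 36: x=[3.0973] v=[-1.5113]
Step 37: x=[3.0235] v=[-1.4757]
Step 38: x=[2.9517] v=[-1.4357]
Step 39: x=[2.8821] v=[-1.3915]
Step 40: x=[2.8149] v=[-1.3432]
Step 41: x=[2.7504] v=[-1.2909]
Step 42: x=[2.6887] v=[-1.2348]
Step 43: x=[2.6300] v=[-1.1750]
Step 44: x=[2.5744] v=[-1.1118]
Step 45: x=[2.5221] v=[-1.0453]
Step 46: x=[2.4733] v=[-0.9757]
Step 47: x=[2.4281] v=[-0.9032]
Step 48: x=[2.3867] v=[-0.8280]
Step 49: x=[2.3492] v=[-0.7504]
Step 50: x=[2.3157] v=[-0.6706]
Step 51: x=[2.2863] v=[-0.5888]
Step 52: x=[2.2610] v=[-0.5053]
Step 53: x=[2.2400] v=[-0.4203]
Step 54: x=[2.2233] v=[-0.3340]
Step 55: x=[2.2110] v=[-0.2467]
Step 56: x=[2.2031] v=[-0.1587]
Step 57: x=[2.1996] v=[-0.0702]
Step 58: x=[2.2005] v=[0.0185]
First v>=0 after going negative at step 58, time=2.9000

Answer: 2.9000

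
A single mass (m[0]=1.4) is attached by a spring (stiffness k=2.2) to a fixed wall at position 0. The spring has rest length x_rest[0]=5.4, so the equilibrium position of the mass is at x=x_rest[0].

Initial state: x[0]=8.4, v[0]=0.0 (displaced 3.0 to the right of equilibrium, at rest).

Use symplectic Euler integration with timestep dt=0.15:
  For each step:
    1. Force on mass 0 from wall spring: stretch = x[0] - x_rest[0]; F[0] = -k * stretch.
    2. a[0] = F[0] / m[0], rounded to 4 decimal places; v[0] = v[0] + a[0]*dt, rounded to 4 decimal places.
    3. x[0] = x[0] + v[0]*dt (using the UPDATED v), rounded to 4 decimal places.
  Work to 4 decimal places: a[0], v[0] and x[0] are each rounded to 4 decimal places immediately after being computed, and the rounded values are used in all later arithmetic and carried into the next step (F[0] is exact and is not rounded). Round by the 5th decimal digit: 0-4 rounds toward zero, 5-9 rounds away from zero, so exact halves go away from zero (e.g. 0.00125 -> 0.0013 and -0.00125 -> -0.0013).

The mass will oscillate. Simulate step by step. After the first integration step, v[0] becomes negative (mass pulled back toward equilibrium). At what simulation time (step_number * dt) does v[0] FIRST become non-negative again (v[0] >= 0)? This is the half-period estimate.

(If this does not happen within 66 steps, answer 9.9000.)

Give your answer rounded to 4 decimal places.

Step 0: x=[8.4000] v=[0.0000]
Step 1: x=[8.2939] v=[-0.7071]
Step 2: x=[8.0855] v=[-1.3892]
Step 3: x=[7.7822] v=[-2.0222]
Step 4: x=[7.3946] v=[-2.5837]
Step 5: x=[6.9365] v=[-3.0539]
Step 6: x=[6.4241] v=[-3.4161]
Step 7: x=[5.8755] v=[-3.6575]
Step 8: x=[5.3101] v=[-3.7696]
Step 9: x=[4.7478] v=[-3.7484]
Step 10: x=[4.2086] v=[-3.5947]
Step 11: x=[3.7115] v=[-3.3139]
Step 12: x=[3.2741] v=[-2.9159]
Step 13: x=[2.9119] v=[-2.4148]
Step 14: x=[2.6377] v=[-1.8283]
Step 15: x=[2.4611] v=[-1.1772]
Step 16: x=[2.3884] v=[-0.4845]
Step 17: x=[2.4222] v=[0.2254]
First v>=0 after going negative at step 17, time=2.5500

Answer: 2.5500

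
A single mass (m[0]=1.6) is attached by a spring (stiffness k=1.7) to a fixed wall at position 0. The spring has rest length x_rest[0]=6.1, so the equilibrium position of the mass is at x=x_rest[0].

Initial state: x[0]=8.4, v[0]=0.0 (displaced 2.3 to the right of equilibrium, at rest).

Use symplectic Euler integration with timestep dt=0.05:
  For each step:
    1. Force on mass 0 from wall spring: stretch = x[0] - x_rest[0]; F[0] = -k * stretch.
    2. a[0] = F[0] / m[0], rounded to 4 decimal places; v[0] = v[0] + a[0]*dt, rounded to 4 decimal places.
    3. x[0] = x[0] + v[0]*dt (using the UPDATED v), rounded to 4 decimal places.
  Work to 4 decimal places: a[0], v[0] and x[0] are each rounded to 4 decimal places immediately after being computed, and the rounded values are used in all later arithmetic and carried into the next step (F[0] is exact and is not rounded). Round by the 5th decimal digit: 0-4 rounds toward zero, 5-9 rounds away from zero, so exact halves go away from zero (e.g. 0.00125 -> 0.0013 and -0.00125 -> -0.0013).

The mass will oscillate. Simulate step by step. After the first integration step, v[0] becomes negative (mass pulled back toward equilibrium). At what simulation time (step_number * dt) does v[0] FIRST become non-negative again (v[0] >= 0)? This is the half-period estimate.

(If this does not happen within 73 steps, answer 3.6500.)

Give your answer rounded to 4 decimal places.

Answer: 3.0500

Derivation:
Step 0: x=[8.4000] v=[0.0000]
Step 1: x=[8.3939] v=[-0.1222]
Step 2: x=[8.3817] v=[-0.2441]
Step 3: x=[8.3634] v=[-0.3653]
Step 4: x=[8.3391] v=[-0.4855]
Step 5: x=[8.3089] v=[-0.6045]
Step 6: x=[8.2728] v=[-0.7219]
Step 7: x=[8.2309] v=[-0.8373]
Step 8: x=[8.1834] v=[-0.9505]
Step 9: x=[8.1303] v=[-1.0612]
Step 10: x=[8.0718] v=[-1.1691]
Step 11: x=[8.0081] v=[-1.2739]
Step 12: x=[7.9393] v=[-1.3753]
Step 13: x=[7.8657] v=[-1.4730]
Step 14: x=[7.7874] v=[-1.5668]
Step 15: x=[7.7046] v=[-1.6564]
Step 16: x=[7.6175] v=[-1.7416]
Step 17: x=[7.5264] v=[-1.8222]
Step 18: x=[7.4315] v=[-1.8980]
Step 19: x=[7.3331] v=[-1.9687]
Step 20: x=[7.2314] v=[-2.0342]
Step 21: x=[7.1267] v=[-2.0943]
Step 22: x=[7.0193] v=[-2.1488]
Step 23: x=[6.9094] v=[-2.1976]
Step 24: x=[6.7974] v=[-2.2406]
Step 25: x=[6.6835] v=[-2.2777]
Step 26: x=[6.5681] v=[-2.3087]
Step 27: x=[6.4514] v=[-2.3336]
Step 28: x=[6.3338] v=[-2.3523]
Step 29: x=[6.2156] v=[-2.3647]
Step 30: x=[6.0971] v=[-2.3708]
Step 31: x=[5.9786] v=[-2.3706]
Step 32: x=[5.8604] v=[-2.3642]
Step 33: x=[5.7428] v=[-2.3515]
Step 34: x=[5.6262] v=[-2.3325]
Step 35: x=[5.5108] v=[-2.3073]
Step 36: x=[5.3970] v=[-2.2760]
Step 37: x=[5.2851] v=[-2.2387]
Step 38: x=[5.1753] v=[-2.1954]
Step 39: x=[5.0680] v=[-2.1463]
Step 40: x=[4.9634] v=[-2.0915]
Step 41: x=[4.8618] v=[-2.0311]
Step 42: x=[4.7635] v=[-1.9653]
Step 43: x=[4.6688] v=[-1.8943]
Step 44: x=[4.5779] v=[-1.8183]
Step 45: x=[4.4910] v=[-1.7374]
Step 46: x=[4.4084] v=[-1.6519]
Step 47: x=[4.3303] v=[-1.5620]
Step 48: x=[4.2569] v=[-1.4680]
Step 49: x=[4.1884] v=[-1.3701]
Step 50: x=[4.1250] v=[-1.2685]
Step 51: x=[4.0668] v=[-1.1636]
Step 52: x=[4.0140] v=[-1.0556]
Step 53: x=[3.9668] v=[-0.9448]
Step 54: x=[3.9252] v=[-0.8315]
Step 55: x=[3.8894] v=[-0.7160]
Step 56: x=[3.8595] v=[-0.5986]
Step 57: x=[3.8355] v=[-0.4796]
Step 58: x=[3.8175] v=[-0.3593]
Step 59: x=[3.8056] v=[-0.2380]
Step 60: x=[3.7998] v=[-0.1161]
Step 61: x=[3.8001] v=[0.0061]
First v>=0 after going negative at step 61, time=3.0500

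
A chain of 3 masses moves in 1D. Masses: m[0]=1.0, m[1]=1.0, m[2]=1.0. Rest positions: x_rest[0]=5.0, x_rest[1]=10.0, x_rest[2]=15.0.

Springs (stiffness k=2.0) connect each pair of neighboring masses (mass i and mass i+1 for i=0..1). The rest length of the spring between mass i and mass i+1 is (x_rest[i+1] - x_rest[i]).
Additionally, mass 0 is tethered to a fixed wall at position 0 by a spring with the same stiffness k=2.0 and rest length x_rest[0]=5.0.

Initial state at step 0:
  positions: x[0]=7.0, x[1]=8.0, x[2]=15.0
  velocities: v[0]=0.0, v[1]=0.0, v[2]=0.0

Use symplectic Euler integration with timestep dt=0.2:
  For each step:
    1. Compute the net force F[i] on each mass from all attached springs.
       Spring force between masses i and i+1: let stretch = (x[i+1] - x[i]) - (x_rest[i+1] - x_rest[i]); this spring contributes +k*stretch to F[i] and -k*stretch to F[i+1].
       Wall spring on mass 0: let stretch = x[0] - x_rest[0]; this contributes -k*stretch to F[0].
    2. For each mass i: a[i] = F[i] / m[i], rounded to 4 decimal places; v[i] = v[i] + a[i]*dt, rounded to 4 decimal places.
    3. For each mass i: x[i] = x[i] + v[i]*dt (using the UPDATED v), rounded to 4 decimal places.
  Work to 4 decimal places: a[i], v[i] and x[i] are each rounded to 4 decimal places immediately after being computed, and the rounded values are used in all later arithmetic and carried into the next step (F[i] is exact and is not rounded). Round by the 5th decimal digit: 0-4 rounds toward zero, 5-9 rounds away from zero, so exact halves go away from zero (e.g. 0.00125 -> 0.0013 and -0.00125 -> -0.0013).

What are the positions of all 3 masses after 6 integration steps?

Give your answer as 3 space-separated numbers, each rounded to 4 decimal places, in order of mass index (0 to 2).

Step 0: x=[7.0000 8.0000 15.0000] v=[0.0000 0.0000 0.0000]
Step 1: x=[6.5200 8.4800 14.8400] v=[-2.4000 2.4000 -0.8000]
Step 2: x=[5.6752 9.3120 14.5712] v=[-4.2240 4.1600 -1.3440]
Step 3: x=[4.6673 10.2738 14.2817] v=[-5.0394 4.8090 -1.4477]
Step 4: x=[3.7346 11.1077 14.0715] v=[-4.6637 4.1696 -1.0509]
Step 5: x=[3.0929 11.5889 14.0242] v=[-3.2083 2.4059 -0.2364]
Step 6: x=[2.8835 11.5852 14.1821] v=[-1.0471 -0.0184 0.7895]

Answer: 2.8835 11.5852 14.1821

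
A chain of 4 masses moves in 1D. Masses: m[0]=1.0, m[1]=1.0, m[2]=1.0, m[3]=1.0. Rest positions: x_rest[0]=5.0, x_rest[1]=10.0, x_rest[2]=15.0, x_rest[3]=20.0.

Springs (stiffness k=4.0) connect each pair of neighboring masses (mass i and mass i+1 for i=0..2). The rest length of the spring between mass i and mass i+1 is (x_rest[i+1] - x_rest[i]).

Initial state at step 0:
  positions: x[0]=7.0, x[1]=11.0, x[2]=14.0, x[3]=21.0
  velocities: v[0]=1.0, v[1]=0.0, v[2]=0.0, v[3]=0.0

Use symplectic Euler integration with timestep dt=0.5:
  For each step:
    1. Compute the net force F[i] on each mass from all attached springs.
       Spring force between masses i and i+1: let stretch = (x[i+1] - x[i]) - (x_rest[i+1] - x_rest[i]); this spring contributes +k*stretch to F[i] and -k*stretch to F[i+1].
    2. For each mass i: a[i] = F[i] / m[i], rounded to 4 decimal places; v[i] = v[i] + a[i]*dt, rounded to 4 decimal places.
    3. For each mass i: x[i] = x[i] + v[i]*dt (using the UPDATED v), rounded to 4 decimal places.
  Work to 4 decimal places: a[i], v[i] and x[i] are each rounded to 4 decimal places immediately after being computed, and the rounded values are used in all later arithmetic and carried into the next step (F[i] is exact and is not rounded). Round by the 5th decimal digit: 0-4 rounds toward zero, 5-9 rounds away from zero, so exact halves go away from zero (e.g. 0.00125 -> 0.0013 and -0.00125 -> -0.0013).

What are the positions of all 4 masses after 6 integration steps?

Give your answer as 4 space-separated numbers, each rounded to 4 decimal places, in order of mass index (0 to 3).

Step 0: x=[7.0000 11.0000 14.0000 21.0000] v=[1.0000 0.0000 0.0000 0.0000]
Step 1: x=[6.5000 10.0000 18.0000 19.0000] v=[-1.0000 -2.0000 8.0000 -4.0000]
Step 2: x=[4.5000 13.5000 15.0000 21.0000] v=[-4.0000 7.0000 -6.0000 4.0000]
Step 3: x=[6.5000 9.5000 16.5000 22.0000] v=[4.0000 -8.0000 3.0000 2.0000]
Step 4: x=[6.5000 9.5000 16.5000 22.5000] v=[0.0000 0.0000 0.0000 1.0000]
Step 5: x=[4.5000 13.5000 15.5000 22.0000] v=[-4.0000 8.0000 -2.0000 -1.0000]
Step 6: x=[6.5000 10.5000 19.0000 20.0000] v=[4.0000 -6.0000 7.0000 -4.0000]

Answer: 6.5000 10.5000 19.0000 20.0000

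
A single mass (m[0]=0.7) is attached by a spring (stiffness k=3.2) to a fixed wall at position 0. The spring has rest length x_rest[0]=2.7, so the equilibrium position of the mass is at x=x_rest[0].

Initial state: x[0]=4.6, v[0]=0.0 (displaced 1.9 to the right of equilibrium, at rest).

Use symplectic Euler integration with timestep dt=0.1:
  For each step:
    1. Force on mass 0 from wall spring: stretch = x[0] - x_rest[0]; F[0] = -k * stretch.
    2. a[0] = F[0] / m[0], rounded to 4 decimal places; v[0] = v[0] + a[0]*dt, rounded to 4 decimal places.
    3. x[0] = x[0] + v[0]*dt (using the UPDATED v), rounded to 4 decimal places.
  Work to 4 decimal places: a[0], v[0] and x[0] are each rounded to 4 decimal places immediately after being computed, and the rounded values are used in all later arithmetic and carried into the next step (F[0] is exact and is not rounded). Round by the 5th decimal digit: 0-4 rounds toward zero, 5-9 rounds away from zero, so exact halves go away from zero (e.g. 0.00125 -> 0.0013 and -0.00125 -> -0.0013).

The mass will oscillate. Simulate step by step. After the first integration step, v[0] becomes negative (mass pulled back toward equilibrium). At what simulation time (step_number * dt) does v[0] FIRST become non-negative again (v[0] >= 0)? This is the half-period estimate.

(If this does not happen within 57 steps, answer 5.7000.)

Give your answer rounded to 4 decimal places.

Step 0: x=[4.6000] v=[0.0000]
Step 1: x=[4.5131] v=[-0.8686]
Step 2: x=[4.3434] v=[-1.6975]
Step 3: x=[4.0985] v=[-2.4488]
Step 4: x=[3.7897] v=[-3.0881]
Step 5: x=[3.4311] v=[-3.5863]
Step 6: x=[3.0391] v=[-3.9205]
Step 7: x=[2.6316] v=[-4.0755]
Step 8: x=[2.2272] v=[-4.0442]
Step 9: x=[1.8444] v=[-3.8281]
Step 10: x=[1.5007] v=[-3.4370]
Step 11: x=[1.2118] v=[-2.8888]
Step 12: x=[0.9910] v=[-2.2085]
Step 13: x=[0.8483] v=[-1.4272]
Step 14: x=[0.7902] v=[-0.5807]
Step 15: x=[0.8194] v=[0.2924]
First v>=0 after going negative at step 15, time=1.5000

Answer: 1.5000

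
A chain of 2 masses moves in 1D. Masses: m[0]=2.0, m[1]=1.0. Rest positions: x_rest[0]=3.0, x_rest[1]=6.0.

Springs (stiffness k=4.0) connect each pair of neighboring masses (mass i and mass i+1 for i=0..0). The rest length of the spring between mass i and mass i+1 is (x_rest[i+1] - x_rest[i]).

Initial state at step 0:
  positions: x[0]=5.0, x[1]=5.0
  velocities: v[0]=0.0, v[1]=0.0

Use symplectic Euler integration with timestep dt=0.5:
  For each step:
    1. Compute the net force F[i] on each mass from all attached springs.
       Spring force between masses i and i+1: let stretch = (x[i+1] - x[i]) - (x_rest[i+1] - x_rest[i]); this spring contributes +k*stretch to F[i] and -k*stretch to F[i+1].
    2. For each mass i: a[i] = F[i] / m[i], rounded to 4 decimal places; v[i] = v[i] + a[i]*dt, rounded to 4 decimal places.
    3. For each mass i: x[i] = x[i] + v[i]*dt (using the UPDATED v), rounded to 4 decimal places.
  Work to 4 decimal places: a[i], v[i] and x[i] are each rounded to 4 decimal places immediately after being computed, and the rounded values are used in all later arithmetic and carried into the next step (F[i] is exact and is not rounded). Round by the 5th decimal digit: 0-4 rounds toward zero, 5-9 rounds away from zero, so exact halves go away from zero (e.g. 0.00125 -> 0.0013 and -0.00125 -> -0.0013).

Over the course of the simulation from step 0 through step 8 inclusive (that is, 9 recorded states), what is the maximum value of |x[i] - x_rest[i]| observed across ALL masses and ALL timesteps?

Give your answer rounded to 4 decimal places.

Answer: 3.5000

Derivation:
Step 0: x=[5.0000 5.0000] v=[0.0000 0.0000]
Step 1: x=[3.5000 8.0000] v=[-3.0000 6.0000]
Step 2: x=[2.7500 9.5000] v=[-1.5000 3.0000]
Step 3: x=[3.8750 7.2500] v=[2.2500 -4.5000]
Step 4: x=[5.1875 4.6250] v=[2.6250 -5.2500]
Step 5: x=[4.7188 5.5625] v=[-0.9375 1.8750]
Step 6: x=[3.1719 8.6563] v=[-3.0938 6.1876]
Step 7: x=[2.8672 9.2657] v=[-0.6094 1.2188]
Step 8: x=[4.2618 6.4766] v=[2.7891 -5.5782]
Max displacement = 3.5000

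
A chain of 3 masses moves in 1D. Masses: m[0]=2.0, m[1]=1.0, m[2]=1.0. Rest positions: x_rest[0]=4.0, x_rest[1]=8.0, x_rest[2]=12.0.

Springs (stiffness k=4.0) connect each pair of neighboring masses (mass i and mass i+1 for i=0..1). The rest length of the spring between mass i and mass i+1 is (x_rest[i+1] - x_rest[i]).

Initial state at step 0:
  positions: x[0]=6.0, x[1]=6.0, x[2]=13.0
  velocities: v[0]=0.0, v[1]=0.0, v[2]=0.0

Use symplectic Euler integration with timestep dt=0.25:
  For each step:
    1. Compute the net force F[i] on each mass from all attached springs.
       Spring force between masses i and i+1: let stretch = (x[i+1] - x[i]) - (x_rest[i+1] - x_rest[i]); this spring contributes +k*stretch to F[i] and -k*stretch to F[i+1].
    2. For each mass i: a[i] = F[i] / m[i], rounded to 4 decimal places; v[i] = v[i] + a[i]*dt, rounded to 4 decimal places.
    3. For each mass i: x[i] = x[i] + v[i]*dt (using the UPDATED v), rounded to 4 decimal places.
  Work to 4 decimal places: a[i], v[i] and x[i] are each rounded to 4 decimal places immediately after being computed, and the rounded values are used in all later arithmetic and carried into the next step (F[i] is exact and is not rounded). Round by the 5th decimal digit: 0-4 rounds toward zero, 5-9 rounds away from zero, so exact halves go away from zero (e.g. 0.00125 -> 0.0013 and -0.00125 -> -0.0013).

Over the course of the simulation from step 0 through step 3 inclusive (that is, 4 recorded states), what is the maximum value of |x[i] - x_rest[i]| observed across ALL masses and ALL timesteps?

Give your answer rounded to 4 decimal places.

Answer: 3.3828

Derivation:
Step 0: x=[6.0000 6.0000 13.0000] v=[0.0000 0.0000 0.0000]
Step 1: x=[5.5000 7.7500 12.2500] v=[-2.0000 7.0000 -3.0000]
Step 2: x=[4.7813 10.0625 11.3750] v=[-2.8750 9.2500 -3.5000]
Step 3: x=[4.2227 11.3828 11.1719] v=[-2.2344 5.2813 -0.8125]
Max displacement = 3.3828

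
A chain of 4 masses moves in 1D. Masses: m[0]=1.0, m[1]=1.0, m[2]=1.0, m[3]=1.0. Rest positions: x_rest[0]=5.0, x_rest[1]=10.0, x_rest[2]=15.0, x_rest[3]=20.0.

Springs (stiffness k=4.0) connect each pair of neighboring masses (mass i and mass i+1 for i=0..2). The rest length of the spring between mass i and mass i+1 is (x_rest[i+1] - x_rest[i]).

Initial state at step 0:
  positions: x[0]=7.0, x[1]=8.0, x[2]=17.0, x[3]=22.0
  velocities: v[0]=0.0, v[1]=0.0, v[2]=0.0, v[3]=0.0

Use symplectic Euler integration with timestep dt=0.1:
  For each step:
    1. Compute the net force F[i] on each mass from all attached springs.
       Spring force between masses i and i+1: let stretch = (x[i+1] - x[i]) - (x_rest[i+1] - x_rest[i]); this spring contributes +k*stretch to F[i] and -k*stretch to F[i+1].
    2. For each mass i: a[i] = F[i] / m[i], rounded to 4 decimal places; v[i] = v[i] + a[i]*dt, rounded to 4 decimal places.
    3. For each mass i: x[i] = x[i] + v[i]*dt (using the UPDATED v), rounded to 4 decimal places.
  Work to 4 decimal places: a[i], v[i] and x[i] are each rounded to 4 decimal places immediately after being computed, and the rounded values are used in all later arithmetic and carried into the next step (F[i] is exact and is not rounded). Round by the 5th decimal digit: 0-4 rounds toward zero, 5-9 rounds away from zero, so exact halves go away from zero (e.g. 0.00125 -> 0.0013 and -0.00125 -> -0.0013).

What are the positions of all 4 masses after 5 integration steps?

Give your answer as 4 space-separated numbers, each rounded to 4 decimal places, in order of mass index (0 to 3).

Step 0: x=[7.0000 8.0000 17.0000 22.0000] v=[0.0000 0.0000 0.0000 0.0000]
Step 1: x=[6.8400 8.3200 16.8400 22.0000] v=[-1.6000 3.2000 -1.6000 0.0000]
Step 2: x=[6.5392 8.9216 16.5456 21.9936] v=[-3.0080 6.0160 -2.9440 -0.0640]
Step 3: x=[6.1337 9.7329 16.1642 21.9693] v=[-4.0550 8.1126 -3.8144 -0.2432]
Step 4: x=[5.6722 10.6574 15.7577 21.9128] v=[-4.6153 9.2454 -4.0649 -0.5652]
Step 5: x=[5.2101 11.5865 15.3934 21.8101] v=[-4.6212 9.2914 -3.6430 -1.0272]

Answer: 5.2101 11.5865 15.3934 21.8101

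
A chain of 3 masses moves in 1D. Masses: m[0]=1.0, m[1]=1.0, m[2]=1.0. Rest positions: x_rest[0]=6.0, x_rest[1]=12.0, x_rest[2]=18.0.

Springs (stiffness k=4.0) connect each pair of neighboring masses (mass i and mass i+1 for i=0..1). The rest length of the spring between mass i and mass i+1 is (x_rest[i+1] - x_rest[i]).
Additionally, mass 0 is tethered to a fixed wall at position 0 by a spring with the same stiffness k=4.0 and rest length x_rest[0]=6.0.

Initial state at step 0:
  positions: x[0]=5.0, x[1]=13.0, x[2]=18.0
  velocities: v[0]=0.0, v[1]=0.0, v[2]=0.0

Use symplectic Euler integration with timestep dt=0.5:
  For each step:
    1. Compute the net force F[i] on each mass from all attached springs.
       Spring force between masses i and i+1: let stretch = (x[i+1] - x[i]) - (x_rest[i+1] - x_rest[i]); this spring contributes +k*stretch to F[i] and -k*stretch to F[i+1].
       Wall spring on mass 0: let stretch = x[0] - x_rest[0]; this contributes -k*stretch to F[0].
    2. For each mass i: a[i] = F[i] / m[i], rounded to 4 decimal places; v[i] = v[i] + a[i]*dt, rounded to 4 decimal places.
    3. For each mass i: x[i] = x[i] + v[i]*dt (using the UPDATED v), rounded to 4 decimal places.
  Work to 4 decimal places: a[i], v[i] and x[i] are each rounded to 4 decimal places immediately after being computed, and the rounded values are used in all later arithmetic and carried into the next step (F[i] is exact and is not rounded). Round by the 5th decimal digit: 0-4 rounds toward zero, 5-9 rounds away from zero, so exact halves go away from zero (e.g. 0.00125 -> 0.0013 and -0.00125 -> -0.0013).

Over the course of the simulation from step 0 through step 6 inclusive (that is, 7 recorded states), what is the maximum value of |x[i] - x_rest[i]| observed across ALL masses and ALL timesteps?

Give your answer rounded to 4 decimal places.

Step 0: x=[5.0000 13.0000 18.0000] v=[0.0000 0.0000 0.0000]
Step 1: x=[8.0000 10.0000 19.0000] v=[6.0000 -6.0000 2.0000]
Step 2: x=[5.0000 14.0000 17.0000] v=[-6.0000 8.0000 -4.0000]
Step 3: x=[6.0000 12.0000 18.0000] v=[2.0000 -4.0000 2.0000]
Step 4: x=[7.0000 10.0000 19.0000] v=[2.0000 -4.0000 2.0000]
Step 5: x=[4.0000 14.0000 17.0000] v=[-6.0000 8.0000 -4.0000]
Step 6: x=[7.0000 11.0000 18.0000] v=[6.0000 -6.0000 2.0000]
Max displacement = 2.0000

Answer: 2.0000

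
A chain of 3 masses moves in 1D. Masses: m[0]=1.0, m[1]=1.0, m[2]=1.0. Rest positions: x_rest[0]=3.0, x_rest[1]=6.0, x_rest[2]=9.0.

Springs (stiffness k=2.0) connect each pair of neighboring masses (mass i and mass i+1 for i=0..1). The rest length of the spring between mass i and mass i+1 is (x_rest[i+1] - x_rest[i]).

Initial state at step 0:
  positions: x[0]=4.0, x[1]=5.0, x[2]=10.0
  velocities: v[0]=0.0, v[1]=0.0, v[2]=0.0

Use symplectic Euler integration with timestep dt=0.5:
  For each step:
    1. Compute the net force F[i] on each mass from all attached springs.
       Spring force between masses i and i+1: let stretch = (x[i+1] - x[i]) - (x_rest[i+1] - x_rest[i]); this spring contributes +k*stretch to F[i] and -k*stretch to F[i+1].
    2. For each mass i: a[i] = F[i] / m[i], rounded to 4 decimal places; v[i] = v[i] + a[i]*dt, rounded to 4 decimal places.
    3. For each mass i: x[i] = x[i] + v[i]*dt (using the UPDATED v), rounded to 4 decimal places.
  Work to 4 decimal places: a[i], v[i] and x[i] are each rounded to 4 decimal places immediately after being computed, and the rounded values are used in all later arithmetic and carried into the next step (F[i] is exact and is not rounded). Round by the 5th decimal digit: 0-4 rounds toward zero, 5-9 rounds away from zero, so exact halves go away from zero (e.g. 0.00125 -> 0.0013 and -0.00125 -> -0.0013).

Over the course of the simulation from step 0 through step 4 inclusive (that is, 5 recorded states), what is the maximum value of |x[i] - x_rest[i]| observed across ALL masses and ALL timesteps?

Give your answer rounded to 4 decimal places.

Answer: 2.0000

Derivation:
Step 0: x=[4.0000 5.0000 10.0000] v=[0.0000 0.0000 0.0000]
Step 1: x=[3.0000 7.0000 9.0000] v=[-2.0000 4.0000 -2.0000]
Step 2: x=[2.5000 8.0000 8.5000] v=[-1.0000 2.0000 -1.0000]
Step 3: x=[3.2500 6.5000 9.2500] v=[1.5000 -3.0000 1.5000]
Step 4: x=[4.1250 4.7500 10.1250] v=[1.7500 -3.5000 1.7500]
Max displacement = 2.0000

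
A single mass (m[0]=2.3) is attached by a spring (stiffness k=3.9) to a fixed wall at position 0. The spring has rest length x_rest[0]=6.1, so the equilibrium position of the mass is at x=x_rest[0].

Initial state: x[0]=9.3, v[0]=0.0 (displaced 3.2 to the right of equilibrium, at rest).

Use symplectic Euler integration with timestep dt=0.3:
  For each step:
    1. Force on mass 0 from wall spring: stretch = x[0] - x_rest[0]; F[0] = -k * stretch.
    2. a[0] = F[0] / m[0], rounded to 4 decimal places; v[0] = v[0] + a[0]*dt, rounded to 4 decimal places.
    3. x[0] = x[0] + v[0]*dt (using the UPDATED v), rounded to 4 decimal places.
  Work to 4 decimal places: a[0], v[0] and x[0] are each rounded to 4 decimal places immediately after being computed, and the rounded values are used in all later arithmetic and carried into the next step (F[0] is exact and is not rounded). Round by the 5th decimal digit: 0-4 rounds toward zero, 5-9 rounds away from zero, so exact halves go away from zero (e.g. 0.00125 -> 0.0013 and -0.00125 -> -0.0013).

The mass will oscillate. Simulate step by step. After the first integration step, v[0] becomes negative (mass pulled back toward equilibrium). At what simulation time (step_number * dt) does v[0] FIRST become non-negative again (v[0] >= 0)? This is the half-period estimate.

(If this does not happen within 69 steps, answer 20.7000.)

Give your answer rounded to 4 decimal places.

Answer: 2.4000

Derivation:
Step 0: x=[9.3000] v=[0.0000]
Step 1: x=[8.8117] v=[-1.6278]
Step 2: x=[7.9095] v=[-3.0072]
Step 3: x=[6.7312] v=[-3.9277]
Step 4: x=[5.4566] v=[-4.2488]
Step 5: x=[4.2802] v=[-3.9215]
Step 6: x=[3.3815] v=[-2.9958]
Step 7: x=[2.8976] v=[-1.6129]
Step 8: x=[2.9025] v=[0.0162]
First v>=0 after going negative at step 8, time=2.4000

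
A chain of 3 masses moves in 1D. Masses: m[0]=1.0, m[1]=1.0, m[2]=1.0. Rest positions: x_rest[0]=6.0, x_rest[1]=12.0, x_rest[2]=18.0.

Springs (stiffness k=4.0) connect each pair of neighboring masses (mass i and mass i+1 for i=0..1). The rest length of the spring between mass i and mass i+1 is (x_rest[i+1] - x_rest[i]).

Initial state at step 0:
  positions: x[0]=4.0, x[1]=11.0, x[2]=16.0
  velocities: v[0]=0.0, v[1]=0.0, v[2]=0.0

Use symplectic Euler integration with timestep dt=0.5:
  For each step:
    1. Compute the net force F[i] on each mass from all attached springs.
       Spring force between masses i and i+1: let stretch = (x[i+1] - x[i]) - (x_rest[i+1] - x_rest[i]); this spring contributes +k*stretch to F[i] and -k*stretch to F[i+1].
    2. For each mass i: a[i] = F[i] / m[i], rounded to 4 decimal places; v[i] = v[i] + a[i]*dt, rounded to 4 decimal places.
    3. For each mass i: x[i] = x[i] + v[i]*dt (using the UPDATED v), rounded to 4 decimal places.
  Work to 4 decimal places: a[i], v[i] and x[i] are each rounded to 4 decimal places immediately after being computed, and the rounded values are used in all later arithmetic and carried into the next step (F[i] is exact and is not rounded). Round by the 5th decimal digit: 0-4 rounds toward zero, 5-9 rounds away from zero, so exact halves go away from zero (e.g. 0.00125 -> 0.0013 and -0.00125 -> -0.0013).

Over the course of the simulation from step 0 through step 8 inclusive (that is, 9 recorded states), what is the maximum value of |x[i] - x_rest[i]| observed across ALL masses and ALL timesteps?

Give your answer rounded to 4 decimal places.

Step 0: x=[4.0000 11.0000 16.0000] v=[0.0000 0.0000 0.0000]
Step 1: x=[5.0000 9.0000 17.0000] v=[2.0000 -4.0000 2.0000]
Step 2: x=[4.0000 11.0000 16.0000] v=[-2.0000 4.0000 -2.0000]
Step 3: x=[4.0000 11.0000 16.0000] v=[0.0000 0.0000 0.0000]
Step 4: x=[5.0000 9.0000 17.0000] v=[2.0000 -4.0000 2.0000]
Step 5: x=[4.0000 11.0000 16.0000] v=[-2.0000 4.0000 -2.0000]
Step 6: x=[4.0000 11.0000 16.0000] v=[0.0000 0.0000 0.0000]
Step 7: x=[5.0000 9.0000 17.0000] v=[2.0000 -4.0000 2.0000]
Step 8: x=[4.0000 11.0000 16.0000] v=[-2.0000 4.0000 -2.0000]
Max displacement = 3.0000

Answer: 3.0000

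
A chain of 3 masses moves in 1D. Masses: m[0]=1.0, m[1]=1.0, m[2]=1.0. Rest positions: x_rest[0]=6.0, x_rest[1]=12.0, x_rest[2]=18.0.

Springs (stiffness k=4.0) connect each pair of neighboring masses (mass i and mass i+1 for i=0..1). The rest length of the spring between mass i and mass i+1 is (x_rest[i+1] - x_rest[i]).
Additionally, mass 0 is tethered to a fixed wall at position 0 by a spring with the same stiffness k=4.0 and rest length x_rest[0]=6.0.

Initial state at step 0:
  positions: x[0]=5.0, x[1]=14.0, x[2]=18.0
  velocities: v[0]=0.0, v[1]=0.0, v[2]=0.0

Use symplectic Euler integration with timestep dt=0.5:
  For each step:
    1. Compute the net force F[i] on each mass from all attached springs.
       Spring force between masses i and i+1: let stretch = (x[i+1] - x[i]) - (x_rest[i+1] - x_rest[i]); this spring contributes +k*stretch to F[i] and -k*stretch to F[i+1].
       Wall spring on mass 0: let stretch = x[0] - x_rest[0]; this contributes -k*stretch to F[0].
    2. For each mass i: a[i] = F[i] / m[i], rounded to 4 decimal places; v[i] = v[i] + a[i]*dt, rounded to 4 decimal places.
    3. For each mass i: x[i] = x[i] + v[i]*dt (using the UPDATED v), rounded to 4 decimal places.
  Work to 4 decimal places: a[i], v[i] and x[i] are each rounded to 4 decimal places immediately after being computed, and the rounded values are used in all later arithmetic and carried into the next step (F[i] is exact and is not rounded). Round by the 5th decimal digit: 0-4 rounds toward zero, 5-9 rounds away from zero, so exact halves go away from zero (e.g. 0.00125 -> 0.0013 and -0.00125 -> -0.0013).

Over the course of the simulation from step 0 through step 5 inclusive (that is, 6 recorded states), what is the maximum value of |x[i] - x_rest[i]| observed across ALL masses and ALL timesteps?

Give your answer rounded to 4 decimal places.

Answer: 3.0000

Derivation:
Step 0: x=[5.0000 14.0000 18.0000] v=[0.0000 0.0000 0.0000]
Step 1: x=[9.0000 9.0000 20.0000] v=[8.0000 -10.0000 4.0000]
Step 2: x=[4.0000 15.0000 17.0000] v=[-10.0000 12.0000 -6.0000]
Step 3: x=[6.0000 12.0000 18.0000] v=[4.0000 -6.0000 2.0000]
Step 4: x=[8.0000 9.0000 19.0000] v=[4.0000 -6.0000 2.0000]
Step 5: x=[3.0000 15.0000 16.0000] v=[-10.0000 12.0000 -6.0000]
Max displacement = 3.0000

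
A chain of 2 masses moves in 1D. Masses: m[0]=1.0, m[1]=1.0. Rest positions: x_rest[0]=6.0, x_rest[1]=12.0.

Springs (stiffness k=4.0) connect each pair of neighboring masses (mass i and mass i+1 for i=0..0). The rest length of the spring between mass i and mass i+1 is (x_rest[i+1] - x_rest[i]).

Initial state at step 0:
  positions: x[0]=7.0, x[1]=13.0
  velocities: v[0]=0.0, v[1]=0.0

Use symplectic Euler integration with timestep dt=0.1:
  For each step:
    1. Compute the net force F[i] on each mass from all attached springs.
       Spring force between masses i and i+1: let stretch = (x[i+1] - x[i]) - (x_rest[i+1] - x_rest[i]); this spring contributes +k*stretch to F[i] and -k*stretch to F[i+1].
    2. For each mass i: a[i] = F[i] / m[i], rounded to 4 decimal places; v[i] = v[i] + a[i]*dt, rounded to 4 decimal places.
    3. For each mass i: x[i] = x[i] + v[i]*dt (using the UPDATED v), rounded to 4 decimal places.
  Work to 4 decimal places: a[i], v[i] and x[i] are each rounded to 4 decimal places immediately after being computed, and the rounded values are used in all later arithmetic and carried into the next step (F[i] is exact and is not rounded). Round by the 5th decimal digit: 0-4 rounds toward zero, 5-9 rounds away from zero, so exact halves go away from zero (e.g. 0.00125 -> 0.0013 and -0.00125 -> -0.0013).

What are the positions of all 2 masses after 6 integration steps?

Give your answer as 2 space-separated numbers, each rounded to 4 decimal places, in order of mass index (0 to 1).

Answer: 7.0000 13.0000

Derivation:
Step 0: x=[7.0000 13.0000] v=[0.0000 0.0000]
Step 1: x=[7.0000 13.0000] v=[0.0000 0.0000]
Step 2: x=[7.0000 13.0000] v=[0.0000 0.0000]
Step 3: x=[7.0000 13.0000] v=[0.0000 0.0000]
Step 4: x=[7.0000 13.0000] v=[0.0000 0.0000]
Step 5: x=[7.0000 13.0000] v=[0.0000 0.0000]
Step 6: x=[7.0000 13.0000] v=[0.0000 0.0000]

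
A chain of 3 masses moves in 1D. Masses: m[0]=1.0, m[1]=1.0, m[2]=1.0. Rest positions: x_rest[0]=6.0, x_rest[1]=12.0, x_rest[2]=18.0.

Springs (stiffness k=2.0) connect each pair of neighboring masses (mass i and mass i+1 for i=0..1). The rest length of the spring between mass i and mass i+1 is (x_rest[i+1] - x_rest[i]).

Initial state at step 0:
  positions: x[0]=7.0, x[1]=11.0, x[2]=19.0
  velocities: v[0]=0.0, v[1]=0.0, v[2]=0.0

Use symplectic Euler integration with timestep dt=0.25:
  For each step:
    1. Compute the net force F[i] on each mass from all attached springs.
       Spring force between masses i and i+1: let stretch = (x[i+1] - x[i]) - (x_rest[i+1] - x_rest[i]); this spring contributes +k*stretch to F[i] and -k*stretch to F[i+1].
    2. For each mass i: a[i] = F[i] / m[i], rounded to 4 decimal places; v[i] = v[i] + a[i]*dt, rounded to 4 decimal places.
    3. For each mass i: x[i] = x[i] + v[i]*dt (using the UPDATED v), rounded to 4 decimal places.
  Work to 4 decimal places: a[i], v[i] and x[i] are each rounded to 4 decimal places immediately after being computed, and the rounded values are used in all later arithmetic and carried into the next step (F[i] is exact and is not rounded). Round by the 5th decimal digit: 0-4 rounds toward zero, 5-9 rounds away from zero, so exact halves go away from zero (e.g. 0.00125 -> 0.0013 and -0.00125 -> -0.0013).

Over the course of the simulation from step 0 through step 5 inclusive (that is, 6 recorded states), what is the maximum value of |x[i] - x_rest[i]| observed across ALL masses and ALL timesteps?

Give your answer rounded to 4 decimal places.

Step 0: x=[7.0000 11.0000 19.0000] v=[0.0000 0.0000 0.0000]
Step 1: x=[6.7500 11.5000 18.7500] v=[-1.0000 2.0000 -1.0000]
Step 2: x=[6.3438 12.3125 18.3438] v=[-1.6250 3.2500 -1.6250]
Step 3: x=[5.9336 13.1328 17.9336] v=[-1.6407 3.2813 -1.6407]
Step 4: x=[5.6733 13.6533 17.6733] v=[-1.0411 2.0821 -1.0411]
Step 5: x=[5.6605 13.6788 17.6605] v=[-0.0511 0.1021 -0.0511]
Max displacement = 1.6788

Answer: 1.6788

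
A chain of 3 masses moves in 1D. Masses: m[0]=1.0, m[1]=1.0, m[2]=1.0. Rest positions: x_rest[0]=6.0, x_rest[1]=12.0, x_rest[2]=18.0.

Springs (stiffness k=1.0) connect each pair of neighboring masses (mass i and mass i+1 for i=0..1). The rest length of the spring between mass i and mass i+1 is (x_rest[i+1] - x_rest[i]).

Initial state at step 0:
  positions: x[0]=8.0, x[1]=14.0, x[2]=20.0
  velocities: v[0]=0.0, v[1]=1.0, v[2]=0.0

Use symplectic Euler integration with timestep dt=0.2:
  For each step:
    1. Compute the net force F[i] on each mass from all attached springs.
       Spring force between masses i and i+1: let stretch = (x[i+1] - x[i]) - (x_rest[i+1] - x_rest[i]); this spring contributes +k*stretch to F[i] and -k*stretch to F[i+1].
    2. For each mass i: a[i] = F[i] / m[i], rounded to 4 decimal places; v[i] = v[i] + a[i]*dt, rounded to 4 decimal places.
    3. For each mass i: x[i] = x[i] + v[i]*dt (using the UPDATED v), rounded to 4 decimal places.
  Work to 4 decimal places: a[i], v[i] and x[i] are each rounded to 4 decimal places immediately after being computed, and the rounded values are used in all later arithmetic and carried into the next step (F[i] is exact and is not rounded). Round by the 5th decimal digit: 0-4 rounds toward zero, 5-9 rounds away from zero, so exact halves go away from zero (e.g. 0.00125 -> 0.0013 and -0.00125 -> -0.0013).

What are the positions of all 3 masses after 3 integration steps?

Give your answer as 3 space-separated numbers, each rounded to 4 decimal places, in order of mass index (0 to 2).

Answer: 8.0310 14.5379 20.0310

Derivation:
Step 0: x=[8.0000 14.0000 20.0000] v=[0.0000 1.0000 0.0000]
Step 1: x=[8.0000 14.2000 20.0000] v=[0.0000 1.0000 0.0000]
Step 2: x=[8.0080 14.3840 20.0080] v=[0.0400 0.9200 0.0400]
Step 3: x=[8.0310 14.5379 20.0310] v=[0.1152 0.7696 0.1152]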